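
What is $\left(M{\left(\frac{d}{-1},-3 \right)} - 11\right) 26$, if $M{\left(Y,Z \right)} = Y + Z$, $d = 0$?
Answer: $-364$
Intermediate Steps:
$\left(M{\left(\frac{d}{-1},-3 \right)} - 11\right) 26 = \left(\left(\frac{0}{-1} - 3\right) - 11\right) 26 = \left(\left(0 \left(-1\right) - 3\right) - 11\right) 26 = \left(\left(0 - 3\right) - 11\right) 26 = \left(-3 - 11\right) 26 = \left(-14\right) 26 = -364$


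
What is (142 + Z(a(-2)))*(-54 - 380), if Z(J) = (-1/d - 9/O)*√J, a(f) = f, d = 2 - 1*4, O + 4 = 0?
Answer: -61628 - 2387*I*√2/2 ≈ -61628.0 - 1687.9*I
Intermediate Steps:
O = -4 (O = -4 + 0 = -4)
d = -2 (d = 2 - 4 = -2)
Z(J) = 11*√J/4 (Z(J) = (-1/(-2) - 9/(-4))*√J = (-1*(-½) - 9*(-¼))*√J = (½ + 9/4)*√J = 11*√J/4)
(142 + Z(a(-2)))*(-54 - 380) = (142 + 11*√(-2)/4)*(-54 - 380) = (142 + 11*(I*√2)/4)*(-434) = (142 + 11*I*√2/4)*(-434) = -61628 - 2387*I*√2/2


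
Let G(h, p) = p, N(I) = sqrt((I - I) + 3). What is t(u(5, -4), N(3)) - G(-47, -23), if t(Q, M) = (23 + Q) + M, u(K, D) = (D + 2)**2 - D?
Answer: 54 + sqrt(3) ≈ 55.732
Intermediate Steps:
u(K, D) = (2 + D)**2 - D
N(I) = sqrt(3) (N(I) = sqrt(0 + 3) = sqrt(3))
t(Q, M) = 23 + M + Q
t(u(5, -4), N(3)) - G(-47, -23) = (23 + sqrt(3) + ((2 - 4)**2 - 1*(-4))) - 1*(-23) = (23 + sqrt(3) + ((-2)**2 + 4)) + 23 = (23 + sqrt(3) + (4 + 4)) + 23 = (23 + sqrt(3) + 8) + 23 = (31 + sqrt(3)) + 23 = 54 + sqrt(3)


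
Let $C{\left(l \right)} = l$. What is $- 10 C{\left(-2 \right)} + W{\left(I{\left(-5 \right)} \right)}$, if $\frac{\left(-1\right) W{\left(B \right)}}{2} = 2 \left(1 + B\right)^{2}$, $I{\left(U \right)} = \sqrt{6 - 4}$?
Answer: $8 - 8 \sqrt{2} \approx -3.3137$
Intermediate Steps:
$I{\left(U \right)} = \sqrt{2}$
$W{\left(B \right)} = - 4 \left(1 + B\right)^{2}$ ($W{\left(B \right)} = - 2 \cdot 2 \left(1 + B\right)^{2} = - 4 \left(1 + B\right)^{2}$)
$- 10 C{\left(-2 \right)} + W{\left(I{\left(-5 \right)} \right)} = \left(-10\right) \left(-2\right) - 4 \left(1 + \sqrt{2}\right)^{2} = 20 - 4 \left(1 + \sqrt{2}\right)^{2}$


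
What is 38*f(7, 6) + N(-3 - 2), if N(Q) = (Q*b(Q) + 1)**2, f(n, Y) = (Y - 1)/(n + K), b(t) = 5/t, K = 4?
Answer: 586/11 ≈ 53.273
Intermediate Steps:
f(n, Y) = (-1 + Y)/(4 + n) (f(n, Y) = (Y - 1)/(n + 4) = (-1 + Y)/(4 + n))
N(Q) = 36 (N(Q) = (Q*(5/Q) + 1)**2 = (5 + 1)**2 = 6**2 = 36)
38*f(7, 6) + N(-3 - 2) = 38*((-1 + 6)/(4 + 7)) + 36 = 38*(5/11) + 36 = 190/11 + 36 = 586/11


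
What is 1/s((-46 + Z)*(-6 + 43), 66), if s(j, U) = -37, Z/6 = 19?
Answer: -1/37 ≈ -0.027027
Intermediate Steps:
Z = 114 (Z = 6*19 = 114)
1/s((-46 + Z)*(-6 + 43), 66) = 1/(-37) = -1/37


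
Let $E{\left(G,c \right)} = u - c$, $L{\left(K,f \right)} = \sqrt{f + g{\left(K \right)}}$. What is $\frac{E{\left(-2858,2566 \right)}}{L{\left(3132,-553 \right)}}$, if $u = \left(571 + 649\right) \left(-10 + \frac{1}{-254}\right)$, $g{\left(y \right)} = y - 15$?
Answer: $- \frac{937946 \sqrt{641}}{81407} \approx -291.71$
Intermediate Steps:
$g{\left(y \right)} = -15 + y$
$u = - \frac{1550010}{127}$ ($u = 1220 \left(-10 - \frac{1}{254}\right) = 1220 \left(- \frac{2541}{254}\right) = - \frac{1550010}{127} \approx -12205.0$)
$L{\left(K,f \right)} = \sqrt{-15 + K + f}$ ($L{\left(K,f \right)} = \sqrt{f + \left(-15 + K\right)} = \sqrt{-15 + K + f}$)
$E{\left(G,c \right)} = - \frac{1550010}{127} - c$
$\frac{E{\left(-2858,2566 \right)}}{L{\left(3132,-553 \right)}} = \frac{- \frac{1550010}{127} - 2566}{\sqrt{-15 + 3132 - 553}} = \frac{- \frac{1550010}{127} - 2566}{\sqrt{2564}} = - \frac{1875892}{127 \cdot 2 \sqrt{641}} = - \frac{1875892 \frac{\sqrt{641}}{1282}}{127} = - \frac{937946 \sqrt{641}}{81407}$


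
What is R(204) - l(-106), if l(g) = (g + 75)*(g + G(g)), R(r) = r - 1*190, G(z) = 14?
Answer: -2838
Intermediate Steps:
R(r) = -190 + r (R(r) = r - 190 = -190 + r)
l(g) = (14 + g)*(75 + g) (l(g) = (g + 75)*(g + 14) = (75 + g)*(14 + g) = (14 + g)*(75 + g))
R(204) - l(-106) = (-190 + 204) - (1050 + (-106)**2 + 89*(-106)) = 14 - (1050 + 11236 - 9434) = 14 - 1*2852 = 14 - 2852 = -2838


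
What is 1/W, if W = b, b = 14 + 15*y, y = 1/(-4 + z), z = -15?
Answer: 19/251 ≈ 0.075697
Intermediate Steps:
y = -1/19 (y = 1/(-4 - 15) = 1/(-19) = -1/19 ≈ -0.052632)
b = 251/19 (b = 14 + 15*(-1/19) = 14 - 15/19 = 251/19 ≈ 13.211)
W = 251/19 ≈ 13.211
1/W = 1/(251/19) = 19/251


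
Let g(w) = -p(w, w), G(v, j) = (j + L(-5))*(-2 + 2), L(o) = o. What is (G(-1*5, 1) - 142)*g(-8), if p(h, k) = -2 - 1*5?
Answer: -994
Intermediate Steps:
p(h, k) = -7 (p(h, k) = -2 - 5 = -7)
G(v, j) = 0 (G(v, j) = (j - 5)*(-2 + 2) = (-5 + j)*0 = 0)
g(w) = 7 (g(w) = -1*(-7) = 7)
(G(-1*5, 1) - 142)*g(-8) = (0 - 142)*7 = -142*7 = -994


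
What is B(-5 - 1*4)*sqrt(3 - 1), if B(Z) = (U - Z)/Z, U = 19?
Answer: -28*sqrt(2)/9 ≈ -4.3998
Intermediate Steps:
B(Z) = (19 - Z)/Z
B(-5 - 1*4)*sqrt(3 - 1) = ((19 - (-5 - 1*4))/(-5 - 1*4))*sqrt(3 - 1) = ((19 - (-5 - 4))/(-5 - 4))*sqrt(2) = ((19 - 1*(-9))/(-9))*sqrt(2) = (-(19 + 9)/9)*sqrt(2) = (-1/9*28)*sqrt(2) = -28*sqrt(2)/9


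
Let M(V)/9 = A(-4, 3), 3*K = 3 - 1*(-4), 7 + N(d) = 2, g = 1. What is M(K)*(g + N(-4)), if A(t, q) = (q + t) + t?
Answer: 180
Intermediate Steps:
N(d) = -5 (N(d) = -7 + 2 = -5)
A(t, q) = q + 2*t
K = 7/3 (K = (3 - 1*(-4))/3 = (3 + 4)/3 = (⅓)*7 = 7/3 ≈ 2.3333)
M(V) = -45 (M(V) = 9*(3 + 2*(-4)) = 9*(3 - 8) = 9*(-5) = -45)
M(K)*(g + N(-4)) = -45*(1 - 5) = -45*(-4) = 180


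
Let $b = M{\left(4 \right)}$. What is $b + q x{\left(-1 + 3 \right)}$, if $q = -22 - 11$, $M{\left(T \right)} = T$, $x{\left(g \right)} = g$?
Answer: $-62$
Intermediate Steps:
$b = 4$
$q = -33$ ($q = -22 - 11 = -33$)
$b + q x{\left(-1 + 3 \right)} = 4 - 33 \left(-1 + 3\right) = 4 - 66 = -62$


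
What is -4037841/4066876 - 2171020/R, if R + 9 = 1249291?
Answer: -6936835606841/2540337491516 ≈ -2.7307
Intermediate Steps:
R = 1249282 (R = -9 + 1249291 = 1249282)
-4037841/4066876 - 2171020/R = -4037841/4066876 - 2171020/1249282 = -4037841*1/4066876 - 2171020*1/1249282 = -4037841/4066876 - 1085510/624641 = -6936835606841/2540337491516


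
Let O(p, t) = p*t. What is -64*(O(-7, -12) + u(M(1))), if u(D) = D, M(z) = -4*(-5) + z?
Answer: -6720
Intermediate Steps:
M(z) = 20 + z
-64*(O(-7, -12) + u(M(1))) = -64*(-7*(-12) + (20 + 1)) = -64*(84 + 21) = -64*105 = -6720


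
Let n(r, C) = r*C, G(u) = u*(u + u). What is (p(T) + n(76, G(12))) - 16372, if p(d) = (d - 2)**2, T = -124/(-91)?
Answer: 45681360/8281 ≈ 5516.4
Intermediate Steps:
T = 124/91 (T = -124*(-1/91) = 124/91 ≈ 1.3626)
G(u) = 2*u**2 (G(u) = u*(2*u) = 2*u**2)
n(r, C) = C*r
p(d) = (-2 + d)**2
(p(T) + n(76, G(12))) - 16372 = ((-2 + 124/91)**2 + (2*12**2)*76) - 16372 = ((-58/91)**2 + (2*144)*76) - 16372 = (3364/8281 + 288*76) - 16372 = (3364/8281 + 21888) - 16372 = 181257892/8281 - 16372 = 45681360/8281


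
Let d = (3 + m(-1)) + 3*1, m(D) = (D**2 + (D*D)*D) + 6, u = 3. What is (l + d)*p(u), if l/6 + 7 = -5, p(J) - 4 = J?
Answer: -420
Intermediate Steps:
p(J) = 4 + J
l = -72 (l = -42 + 6*(-5) = -42 - 30 = -72)
m(D) = 6 + D**2 + D**3 (m(D) = (D**2 + D**2*D) + 6 = (D**2 + D**3) + 6 = 6 + D**2 + D**3)
d = 12 (d = (3 + (6 + (-1)**2 + (-1)**3)) + 3*1 = (3 + (6 + 1 - 1)) + 3 = (3 + 6) + 3 = 9 + 3 = 12)
(l + d)*p(u) = (-72 + 12)*(4 + 3) = -60*7 = -420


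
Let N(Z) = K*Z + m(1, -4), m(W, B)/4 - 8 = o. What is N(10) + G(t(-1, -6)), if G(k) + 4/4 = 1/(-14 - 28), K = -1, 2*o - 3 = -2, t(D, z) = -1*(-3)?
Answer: 965/42 ≈ 22.976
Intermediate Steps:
t(D, z) = 3
o = ½ (o = 3/2 + (½)*(-2) = 3/2 - 1 = ½ ≈ 0.50000)
m(W, B) = 34 (m(W, B) = 32 + 4*(½) = 32 + 2 = 34)
G(k) = -43/42 (G(k) = -1 + 1/(-14 - 28) = -1 + 1/(-42) = -1 - 1/42 = -43/42)
N(Z) = 34 - Z (N(Z) = -Z + 34 = 34 - Z)
N(10) + G(t(-1, -6)) = (34 - 1*10) - 43/42 = (34 - 10) - 43/42 = 24 - 43/42 = 965/42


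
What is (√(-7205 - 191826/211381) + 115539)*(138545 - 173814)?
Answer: -4074944991 - 35269*I*√321973833566711/211381 ≈ -4.0749e+9 - 2.9939e+6*I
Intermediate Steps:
(√(-7205 - 191826/211381) + 115539)*(138545 - 173814) = (√(-7205 - 191826*1/211381) + 115539)*(-35269) = (√(-7205 - 191826/211381) + 115539)*(-35269) = (√(-1523191931/211381) + 115539)*(-35269) = (I*√321973833566711/211381 + 115539)*(-35269) = (115539 + I*√321973833566711/211381)*(-35269) = -4074944991 - 35269*I*√321973833566711/211381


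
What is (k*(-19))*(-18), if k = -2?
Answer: -684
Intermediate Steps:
(k*(-19))*(-18) = -2*(-19)*(-18) = 38*(-18) = -684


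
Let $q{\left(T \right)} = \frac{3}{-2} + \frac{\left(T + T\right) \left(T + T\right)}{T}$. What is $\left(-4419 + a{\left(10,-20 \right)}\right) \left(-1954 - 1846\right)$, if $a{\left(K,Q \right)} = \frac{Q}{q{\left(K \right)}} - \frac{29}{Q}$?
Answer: $\frac{1292727130}{77} \approx 1.6789 \cdot 10^{7}$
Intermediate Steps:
$q{\left(T \right)} = - \frac{3}{2} + 4 T$ ($q{\left(T \right)} = 3 \left(- \frac{1}{2}\right) + \frac{2 T 2 T}{T} = - \frac{3}{2} + \frac{4 T^{2}}{T} = - \frac{3}{2} + 4 T$)
$a{\left(K,Q \right)} = - \frac{29}{Q} + \frac{Q}{- \frac{3}{2} + 4 K}$ ($a{\left(K,Q \right)} = \frac{Q}{- \frac{3}{2} + 4 K} - \frac{29}{Q} = - \frac{29}{Q} + \frac{Q}{- \frac{3}{2} + 4 K}$)
$\left(-4419 + a{\left(10,-20 \right)}\right) \left(-1954 - 1846\right) = \left(-4419 + \frac{87 - 2320 + 2 \left(-20\right)^{2}}{\left(-20\right) \left(-3 + 8 \cdot 10\right)}\right) \left(-1954 - 1846\right) = \left(-4419 - \frac{87 - 2320 + 2 \cdot 400}{20 \left(-3 + 80\right)}\right) \left(-3800\right) = \left(-4419 - \frac{87 - 2320 + 800}{20 \cdot 77}\right) \left(-3800\right) = \left(-4419 - \frac{1}{1540} \left(-1433\right)\right) \left(-3800\right) = \left(-4419 + \frac{1433}{1540}\right) \left(-3800\right) = \left(- \frac{6803827}{1540}\right) \left(-3800\right) = \frac{1292727130}{77}$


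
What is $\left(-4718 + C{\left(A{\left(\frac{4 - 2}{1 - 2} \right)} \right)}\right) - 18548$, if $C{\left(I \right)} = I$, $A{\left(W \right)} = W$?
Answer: $-23268$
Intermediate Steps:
$\left(-4718 + C{\left(A{\left(\frac{4 - 2}{1 - 2} \right)} \right)}\right) - 18548 = \left(-4718 + \frac{4 - 2}{1 - 2}\right) - 18548 = \left(-4718 + \frac{2}{-1}\right) - 18548 = \left(-4718 + 2 \left(-1\right)\right) - 18548 = \left(-4718 - 2\right) - 18548 = -4720 - 18548 = -23268$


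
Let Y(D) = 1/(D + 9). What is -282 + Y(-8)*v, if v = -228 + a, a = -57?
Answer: -567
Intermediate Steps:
v = -285 (v = -228 - 57 = -285)
Y(D) = 1/(9 + D)
-282 + Y(-8)*v = -282 - 285/(9 - 8) = -282 - 285/1 = -282 + 1*(-285) = -282 - 285 = -567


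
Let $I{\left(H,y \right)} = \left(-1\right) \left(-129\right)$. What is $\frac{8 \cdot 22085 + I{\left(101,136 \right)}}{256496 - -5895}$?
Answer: $\frac{176809}{262391} \approx 0.67384$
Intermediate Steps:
$I{\left(H,y \right)} = 129$
$\frac{8 \cdot 22085 + I{\left(101,136 \right)}}{256496 - -5895} = \frac{8 \cdot 22085 + 129}{256496 - -5895} = \frac{176680 + 129}{256496 + \left(-175566 + 181461\right)} = \frac{176809}{256496 + 5895} = \frac{176809}{262391}$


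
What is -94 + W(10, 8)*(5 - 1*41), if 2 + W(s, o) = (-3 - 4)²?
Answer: -1786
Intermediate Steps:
W(s, o) = 47 (W(s, o) = -2 + (-3 - 4)² = -2 + (-7)² = -2 + 49 = 47)
-94 + W(10, 8)*(5 - 1*41) = -94 + 47*(5 - 1*41) = -94 + 47*(5 - 41) = -94 + 47*(-36) = -94 - 1692 = -1786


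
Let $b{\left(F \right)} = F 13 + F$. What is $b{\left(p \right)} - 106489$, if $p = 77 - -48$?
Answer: $-104739$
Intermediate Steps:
$p = 125$ ($p = 77 + 48 = 125$)
$b{\left(F \right)} = 14 F$ ($b{\left(F \right)} = 13 F + F = 14 F$)
$b{\left(p \right)} - 106489 = 14 \cdot 125 - 106489 = 1750 - 106489 = -104739$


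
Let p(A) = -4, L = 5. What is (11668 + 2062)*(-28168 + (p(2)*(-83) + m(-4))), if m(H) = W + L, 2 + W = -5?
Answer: -382215740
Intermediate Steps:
W = -7 (W = -2 - 5 = -7)
m(H) = -2 (m(H) = -7 + 5 = -2)
(11668 + 2062)*(-28168 + (p(2)*(-83) + m(-4))) = (11668 + 2062)*(-28168 + (-4*(-83) - 2)) = 13730*(-28168 + (332 - 2)) = 13730*(-28168 + 330) = 13730*(-27838) = -382215740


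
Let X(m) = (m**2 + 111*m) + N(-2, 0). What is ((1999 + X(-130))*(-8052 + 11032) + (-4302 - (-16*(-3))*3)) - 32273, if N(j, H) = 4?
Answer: 13292821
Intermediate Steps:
X(m) = 4 + m**2 + 111*m (X(m) = (m**2 + 111*m) + 4 = 4 + m**2 + 111*m)
((1999 + X(-130))*(-8052 + 11032) + (-4302 - (-16*(-3))*3)) - 32273 = ((1999 + (4 + (-130)**2 + 111*(-130)))*(-8052 + 11032) + (-4302 - (-16*(-3))*3)) - 32273 = ((1999 + (4 + 16900 - 14430))*2980 + (-4302 - 48*3)) - 32273 = ((1999 + 2474)*2980 + (-4302 - 1*144)) - 32273 = (4473*2980 + (-4302 - 144)) - 32273 = (13329540 - 4446) - 32273 = 13325094 - 32273 = 13292821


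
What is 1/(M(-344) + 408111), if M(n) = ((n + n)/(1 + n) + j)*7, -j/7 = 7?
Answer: 49/19981320 ≈ 2.4523e-6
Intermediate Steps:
j = -49 (j = -7*7 = -49)
M(n) = -343 + 14*n/(1 + n) (M(n) = ((n + n)/(1 + n) - 49)*7 = ((2*n)/(1 + n) - 49)*7 = (2*n/(1 + n) - 49)*7 = (-49 + 2*n/(1 + n))*7 = -343 + 14*n/(1 + n))
1/(M(-344) + 408111) = 1/(7*(-49 - 47*(-344))/(1 - 344) + 408111) = 1/(7*(-49 + 16168)/(-343) + 408111) = 1/(7*(-1/343)*16119 + 408111) = 1/(-16119/49 + 408111) = 1/(19981320/49) = 49/19981320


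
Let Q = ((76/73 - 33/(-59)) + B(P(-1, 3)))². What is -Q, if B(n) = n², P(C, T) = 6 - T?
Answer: -2084470336/18550249 ≈ -112.37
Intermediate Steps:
Q = 2084470336/18550249 (Q = ((76/73 - 33/(-59)) + (6 - 1*3)²)² = ((76*(1/73) - 33*(-1/59)) + (6 - 3)²)² = ((76/73 + 33/59) + 3²)² = (6893/4307 + 9)² = (45656/4307)² = 2084470336/18550249 ≈ 112.37)
-Q = -1*2084470336/18550249 = -2084470336/18550249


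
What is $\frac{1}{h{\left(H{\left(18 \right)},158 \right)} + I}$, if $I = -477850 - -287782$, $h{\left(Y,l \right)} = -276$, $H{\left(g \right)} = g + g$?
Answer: $- \frac{1}{190344} \approx -5.2536 \cdot 10^{-6}$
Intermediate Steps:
$H{\left(g \right)} = 2 g$
$I = -190068$ ($I = -477850 + 287782 = -190068$)
$\frac{1}{h{\left(H{\left(18 \right)},158 \right)} + I} = \frac{1}{-276 - 190068} = \frac{1}{-190344} = - \frac{1}{190344}$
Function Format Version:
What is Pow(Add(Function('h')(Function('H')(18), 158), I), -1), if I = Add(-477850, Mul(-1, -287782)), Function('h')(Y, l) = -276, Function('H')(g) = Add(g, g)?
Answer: Rational(-1, 190344) ≈ -5.2536e-6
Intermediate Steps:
Function('H')(g) = Mul(2, g)
I = -190068 (I = Add(-477850, 287782) = -190068)
Pow(Add(Function('h')(Function('H')(18), 158), I), -1) = Pow(Add(-276, -190068), -1) = Pow(-190344, -1) = Rational(-1, 190344)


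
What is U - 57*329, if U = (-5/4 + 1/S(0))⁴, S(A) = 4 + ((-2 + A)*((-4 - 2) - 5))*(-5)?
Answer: -37875286567887/2019963136 ≈ -18750.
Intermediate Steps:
S(A) = -106 + 55*A (S(A) = 4 + ((-2 + A)*(-6 - 5))*(-5) = 4 + ((-2 + A)*(-11))*(-5) = 4 + (22 - 11*A)*(-5) = 4 + (-110 + 55*A) = -106 + 55*A)
U = 5082121521/2019963136 (U = (-5/4 + 1/(-106 + 55*0))⁴ = (-5*¼ + 1/(-106 + 0))⁴ = (-5/4 + 1/(-106))⁴ = (-5/4 + 1*(-1/106))⁴ = (-5/4 - 1/106)⁴ = (-267/212)⁴ = 5082121521/2019963136 ≈ 2.5159)
U - 57*329 = 5082121521/2019963136 - 57*329 = 5082121521/2019963136 - 18753 = -37875286567887/2019963136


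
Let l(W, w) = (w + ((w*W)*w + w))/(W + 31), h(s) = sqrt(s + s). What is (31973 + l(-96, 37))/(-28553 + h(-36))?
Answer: -12618113207/10598560453 - 2651514*I*sqrt(2)/10598560453 ≈ -1.1905 - 0.0003538*I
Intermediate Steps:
h(s) = sqrt(2)*sqrt(s) (h(s) = sqrt(2*s) = sqrt(2)*sqrt(s))
l(W, w) = (2*w + W*w**2)/(31 + W) (l(W, w) = (w + ((W*w)*w + w))/(31 + W) = (w + (W*w**2 + w))/(31 + W) = (w + (w + W*w**2))/(31 + W) = (2*w + W*w**2)/(31 + W))
(31973 + l(-96, 37))/(-28553 + h(-36)) = (31973 + 37*(2 - 96*37)/(31 - 96))/(-28553 + sqrt(2)*sqrt(-36)) = (31973 + 37*(2 - 3552)/(-65))/(-28553 + sqrt(2)*(6*I)) = (31973 + 37*(-1/65)*(-3550))/(-28553 + 6*I*sqrt(2)) = (31973 + 26270/13)/(-28553 + 6*I*sqrt(2)) = 441919/(13*(-28553 + 6*I*sqrt(2)))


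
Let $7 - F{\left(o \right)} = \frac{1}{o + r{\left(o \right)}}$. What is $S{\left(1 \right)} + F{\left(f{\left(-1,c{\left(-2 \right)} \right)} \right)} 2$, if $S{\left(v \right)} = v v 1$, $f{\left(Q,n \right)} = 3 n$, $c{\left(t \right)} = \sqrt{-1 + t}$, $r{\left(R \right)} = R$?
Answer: $15 + \frac{i \sqrt{3}}{9} \approx 15.0 + 0.19245 i$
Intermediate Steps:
$F{\left(o \right)} = 7 - \frac{1}{2 o}$ ($F{\left(o \right)} = 7 - \frac{1}{o + o} = 7 - \frac{1}{2 o}$)
$S{\left(v \right)} = v^{2}$ ($S{\left(v \right)} = v^{2} \cdot 1 = v^{2}$)
$S{\left(1 \right)} + F{\left(f{\left(-1,c{\left(-2 \right)} \right)} \right)} 2 = 1^{2} + \left(7 - \frac{1}{2 \cdot 3 \sqrt{-1 - 2}}\right) 2 = 1 + \left(7 - \frac{1}{2 \cdot 3 \sqrt{-3}}\right) 2 = 1 + \left(7 - \frac{1}{2 \cdot 3 i \sqrt{3}}\right) 2 = 1 + \left(7 - \frac{\left(- \frac{1}{9}\right) i \sqrt{3}}{2}\right) 2 = 1 + \left(7 + \frac{i \sqrt{3}}{18}\right) 2 = 1 + \left(14 + \frac{i \sqrt{3}}{9}\right) = 15 + \frac{i \sqrt{3}}{9}$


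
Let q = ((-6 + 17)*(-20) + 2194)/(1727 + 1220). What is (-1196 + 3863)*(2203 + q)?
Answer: 2474295915/421 ≈ 5.8772e+6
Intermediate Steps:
q = 282/421 (q = (11*(-20) + 2194)/2947 = (-220 + 2194)*(1/2947) = 1974*(1/2947) = 282/421 ≈ 0.66983)
(-1196 + 3863)*(2203 + q) = (-1196 + 3863)*(2203 + 282/421) = 2667*(927745/421) = 2474295915/421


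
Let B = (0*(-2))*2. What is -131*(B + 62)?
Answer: -8122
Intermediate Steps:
B = 0 (B = 0*2 = 0)
-131*(B + 62) = -131*(0 + 62) = -131*62 = -8122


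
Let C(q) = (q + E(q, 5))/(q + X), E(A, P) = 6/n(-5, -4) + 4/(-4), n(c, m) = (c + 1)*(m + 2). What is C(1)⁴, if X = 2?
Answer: 1/256 ≈ 0.0039063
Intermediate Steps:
n(c, m) = (1 + c)*(2 + m)
E(A, P) = -¼ (E(A, P) = 6/(2 - 4 + 2*(-5) - 5*(-4)) + 4/(-4) = 6/(2 - 4 - 10 + 20) + 4*(-¼) = 6/8 - 1 = 6*(⅛) - 1 = ¾ - 1 = -¼)
C(q) = (-¼ + q)/(2 + q) (C(q) = (q - ¼)/(q + 2) = (-¼ + q)/(2 + q))
C(1)⁴ = ((-¼ + 1)/(2 + 1))⁴ = ((¾)/3)⁴ = ((⅓)*(¾))⁴ = (¼)⁴ = 1/256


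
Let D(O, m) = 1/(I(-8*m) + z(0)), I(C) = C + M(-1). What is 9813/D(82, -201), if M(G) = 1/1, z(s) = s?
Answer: 15789117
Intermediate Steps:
M(G) = 1
I(C) = 1 + C (I(C) = C + 1 = 1 + C)
D(O, m) = 1/(1 - 8*m) (D(O, m) = 1/((1 - 8*m) + 0) = 1/(1 - 8*m))
9813/D(82, -201) = 9813/((-1/(-1 + 8*(-201)))) = 9813/((-1/(-1 - 1608))) = 9813/((-1/(-1609))) = 9813/((-1*(-1/1609))) = 9813/(1/1609) = 9813*1609 = 15789117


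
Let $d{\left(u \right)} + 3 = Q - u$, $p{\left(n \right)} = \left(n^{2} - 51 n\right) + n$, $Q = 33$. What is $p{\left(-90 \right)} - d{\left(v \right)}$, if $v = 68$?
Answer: $12638$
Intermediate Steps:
$p{\left(n \right)} = n^{2} - 50 n$
$d{\left(u \right)} = 30 - u$ ($d{\left(u \right)} = -3 - \left(-33 + u\right) = 30 - u$)
$p{\left(-90 \right)} - d{\left(v \right)} = - 90 \left(-50 - 90\right) - \left(30 - 68\right) = \left(-90\right) \left(-140\right) - \left(30 - 68\right) = 12600 - -38 = 12600 + 38 = 12638$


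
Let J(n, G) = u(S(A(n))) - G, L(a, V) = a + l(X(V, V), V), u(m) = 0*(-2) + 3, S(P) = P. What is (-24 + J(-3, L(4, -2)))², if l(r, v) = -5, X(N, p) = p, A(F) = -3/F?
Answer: 400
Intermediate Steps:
u(m) = 3 (u(m) = 0 + 3 = 3)
L(a, V) = -5 + a (L(a, V) = a - 5 = -5 + a)
J(n, G) = 3 - G
(-24 + J(-3, L(4, -2)))² = (-24 + (3 - (-5 + 4)))² = (-24 + (3 - 1*(-1)))² = (-24 + (3 + 1))² = (-24 + 4)² = (-20)² = 400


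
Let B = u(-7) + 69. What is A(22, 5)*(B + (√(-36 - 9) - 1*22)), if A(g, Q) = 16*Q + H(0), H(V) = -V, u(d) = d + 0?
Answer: 3200 + 240*I*√5 ≈ 3200.0 + 536.66*I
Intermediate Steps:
u(d) = d
A(g, Q) = 16*Q (A(g, Q) = 16*Q - 1*0 = 16*Q + 0 = 16*Q)
B = 62 (B = -7 + 69 = 62)
A(22, 5)*(B + (√(-36 - 9) - 1*22)) = (16*5)*(62 + (√(-36 - 9) - 1*22)) = 80*(62 + (√(-45) - 22)) = 80*(62 + (3*I*√5 - 22)) = 80*(62 + (-22 + 3*I*√5)) = 80*(40 + 3*I*√5) = 3200 + 240*I*√5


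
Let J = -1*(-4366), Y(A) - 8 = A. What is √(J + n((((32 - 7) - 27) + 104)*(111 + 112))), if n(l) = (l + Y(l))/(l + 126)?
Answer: √142813700034/5718 ≈ 66.091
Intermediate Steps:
Y(A) = 8 + A
J = 4366
n(l) = (8 + 2*l)/(126 + l) (n(l) = (l + (8 + l))/(l + 126) = (8 + 2*l)/(126 + l))
√(J + n((((32 - 7) - 27) + 104)*(111 + 112))) = √(4366 + 2*(4 + (((32 - 7) - 27) + 104)*(111 + 112))/(126 + (((32 - 7) - 27) + 104)*(111 + 112))) = √(4366 + 2*(4 + ((25 - 27) + 104)*223)/(126 + ((25 - 27) + 104)*223)) = √(4366 + 2*(4 + (-2 + 104)*223)/(126 + (-2 + 104)*223)) = √(4366 + 2*(4 + 102*223)/(126 + 102*223)) = √(4366 + 2*(4 + 22746)/(126 + 22746)) = √(4366 + 2*22750/22872) = √(4366 + 2*(1/22872)*22750) = √(4366 + 11375/5718) = √(24976163/5718) = √142813700034/5718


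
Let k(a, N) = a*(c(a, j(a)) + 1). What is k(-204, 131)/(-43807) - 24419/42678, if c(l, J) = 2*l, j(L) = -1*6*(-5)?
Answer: -4613192117/1869595146 ≈ -2.4675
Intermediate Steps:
j(L) = 30 (j(L) = -6*(-5) = 30)
k(a, N) = a*(1 + 2*a) (k(a, N) = a*(2*a + 1) = a*(1 + 2*a))
k(-204, 131)/(-43807) - 24419/42678 = -204*(1 + 2*(-204))/(-43807) - 24419/42678 = -204*(1 - 408)*(-1/43807) - 24419*1/42678 = -204*(-407)*(-1/43807) - 24419/42678 = 83028*(-1/43807) - 24419/42678 = -83028/43807 - 24419/42678 = -4613192117/1869595146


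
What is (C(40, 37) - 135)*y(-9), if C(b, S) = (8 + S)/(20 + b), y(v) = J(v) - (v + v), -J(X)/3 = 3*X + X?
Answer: -33831/2 ≈ -16916.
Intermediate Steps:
J(X) = -12*X (J(X) = -3*(3*X + X) = -12*X)
y(v) = -14*v (y(v) = -12*v - (v + v) = -12*v - 2*v = -14*v)
C(b, S) = (8 + S)/(20 + b)
(C(40, 37) - 135)*y(-9) = ((8 + 37)/(20 + 40) - 135)*(-14*(-9)) = (45/60 - 135)*126 = ((1/60)*45 - 135)*126 = (3/4 - 135)*126 = -537/4*126 = -33831/2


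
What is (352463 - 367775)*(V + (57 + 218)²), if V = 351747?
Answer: -6543920064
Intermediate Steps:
(352463 - 367775)*(V + (57 + 218)²) = (352463 - 367775)*(351747 + (57 + 218)²) = -15312*(351747 + 275²) = -15312*(351747 + 75625) = -15312*427372 = -6543920064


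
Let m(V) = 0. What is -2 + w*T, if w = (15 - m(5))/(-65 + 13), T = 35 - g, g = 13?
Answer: -217/26 ≈ -8.3462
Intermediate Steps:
T = 22 (T = 35 - 1*13 = 35 - 13 = 22)
w = -15/52 (w = (15 - 1*0)/(-65 + 13) = (15 + 0)/(-52) = 15*(-1/52) = -15/52 ≈ -0.28846)
-2 + w*T = -2 - 15/52*22 = -2 - 165/26 = -217/26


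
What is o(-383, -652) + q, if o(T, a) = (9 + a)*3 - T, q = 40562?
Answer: 39016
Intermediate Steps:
o(T, a) = 27 - T + 3*a (o(T, a) = (27 + 3*a) - T = 27 - T + 3*a)
o(-383, -652) + q = (27 - 1*(-383) + 3*(-652)) + 40562 = (27 + 383 - 1956) + 40562 = -1546 + 40562 = 39016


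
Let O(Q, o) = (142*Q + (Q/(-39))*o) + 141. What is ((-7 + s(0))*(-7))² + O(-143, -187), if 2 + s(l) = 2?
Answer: -55349/3 ≈ -18450.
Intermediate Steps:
s(l) = 0 (s(l) = -2 + 2 = 0)
O(Q, o) = 141 + 142*Q - Q*o/39 (O(Q, o) = (142*Q + (Q*(-1/39))*o) + 141 = (142*Q + (-Q/39)*o) + 141 = (142*Q - Q*o/39) + 141 = 141 + 142*Q - Q*o/39)
((-7 + s(0))*(-7))² + O(-143, -187) = ((-7 + 0)*(-7))² + (141 + 142*(-143) - 1/39*(-143)*(-187)) = (-7*(-7))² + (141 - 20306 - 2057/3) = 49² - 62552/3 = 2401 - 62552/3 = -55349/3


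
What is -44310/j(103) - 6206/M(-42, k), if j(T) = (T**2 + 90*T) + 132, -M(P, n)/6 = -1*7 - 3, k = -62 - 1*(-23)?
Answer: -63423433/600330 ≈ -105.65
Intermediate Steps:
k = -39 (k = -62 + 23 = -39)
M(P, n) = 60 (M(P, n) = -6*(-1*7 - 3) = -6*(-7 - 3) = -6*(-10) = 60)
j(T) = 132 + T**2 + 90*T
-44310/j(103) - 6206/M(-42, k) = -44310/(132 + 103**2 + 90*103) - 6206/60 = -44310/(132 + 10609 + 9270) - 6206*1/60 = -44310/20011 - 3103/30 = -63423433/600330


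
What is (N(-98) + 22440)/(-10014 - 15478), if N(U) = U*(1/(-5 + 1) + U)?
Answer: -64137/50984 ≈ -1.2580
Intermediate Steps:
N(U) = U*(-1/4 + U) (N(U) = U*(1/(-4) + U) = U*(-1/4 + U))
(N(-98) + 22440)/(-10014 - 15478) = (-98*(-1/4 - 98) + 22440)/(-10014 - 15478) = (-98*(-393/4) + 22440)/(-25492) = (19257/2 + 22440)*(-1/25492) = (64137/2)*(-1/25492) = -64137/50984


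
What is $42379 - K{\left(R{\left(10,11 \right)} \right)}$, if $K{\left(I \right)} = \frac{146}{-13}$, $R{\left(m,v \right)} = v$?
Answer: $\frac{551073}{13} \approx 42390.0$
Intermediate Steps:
$K{\left(I \right)} = - \frac{146}{13}$ ($K{\left(I \right)} = 146 \left(- \frac{1}{13}\right) = - \frac{146}{13}$)
$42379 - K{\left(R{\left(10,11 \right)} \right)} = 42379 - - \frac{146}{13} = 42379 + \frac{146}{13} = \frac{551073}{13}$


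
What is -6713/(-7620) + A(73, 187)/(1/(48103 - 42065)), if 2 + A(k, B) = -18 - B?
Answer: -9523972207/7620 ≈ -1.2499e+6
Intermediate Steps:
A(k, B) = -20 - B (A(k, B) = -2 + (-18 - B) = -20 - B)
-6713/(-7620) + A(73, 187)/(1/(48103 - 42065)) = -6713/(-7620) + (-20 - 1*187)/(1/(48103 - 42065)) = -6713*(-1/7620) + (-20 - 187)/(1/6038) = 6713/7620 - 207/1/6038 = 6713/7620 - 207*6038 = 6713/7620 - 1249866 = -9523972207/7620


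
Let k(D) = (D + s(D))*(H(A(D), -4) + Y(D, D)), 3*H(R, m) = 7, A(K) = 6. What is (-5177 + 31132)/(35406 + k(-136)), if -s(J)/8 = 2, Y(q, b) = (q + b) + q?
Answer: 77865/291202 ≈ 0.26739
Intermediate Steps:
H(R, m) = 7/3 (H(R, m) = (⅓)*7 = 7/3)
Y(q, b) = b + 2*q (Y(q, b) = (b + q) + q = b + 2*q)
s(J) = -16 (s(J) = -8*2 = -16)
k(D) = (-16 + D)*(7/3 + 3*D) (k(D) = (D - 16)*(7/3 + (D + 2*D)) = (-16 + D)*(7/3 + 3*D))
(-5177 + 31132)/(35406 + k(-136)) = (-5177 + 31132)/(35406 + (-112/3 + 3*(-136)² - 137/3*(-136))) = 25955/(35406 + (-112/3 + 3*18496 + 18632/3)) = 25955/(35406 + (-112/3 + 55488 + 18632/3)) = 25955/(35406 + 184984/3) = 25955/(291202/3) = 25955*(3/291202) = 77865/291202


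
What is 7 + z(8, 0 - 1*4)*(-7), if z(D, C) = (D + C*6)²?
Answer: -1785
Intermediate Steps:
z(D, C) = (D + 6*C)²
7 + z(8, 0 - 1*4)*(-7) = 7 + (8 + 6*(0 - 1*4))²*(-7) = 7 + (8 + 6*(0 - 4))²*(-7) = 7 + (8 + 6*(-4))²*(-7) = 7 + (8 - 24)²*(-7) = 7 + (-16)²*(-7) = 7 + 256*(-7) = 7 - 1792 = -1785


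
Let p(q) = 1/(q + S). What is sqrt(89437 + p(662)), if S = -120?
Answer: 27*sqrt(36040290)/542 ≈ 299.06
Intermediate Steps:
p(q) = 1/(-120 + q) (p(q) = 1/(q - 120) = 1/(-120 + q))
sqrt(89437 + p(662)) = sqrt(89437 + 1/(-120 + 662)) = sqrt(89437 + 1/542) = sqrt(48474855/542) = 27*sqrt(36040290)/542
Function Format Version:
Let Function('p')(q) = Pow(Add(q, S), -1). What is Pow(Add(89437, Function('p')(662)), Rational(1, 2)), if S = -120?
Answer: Mul(Rational(27, 542), Pow(36040290, Rational(1, 2))) ≈ 299.06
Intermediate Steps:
Function('p')(q) = Pow(Add(-120, q), -1) (Function('p')(q) = Pow(Add(q, -120), -1) = Pow(Add(-120, q), -1))
Pow(Add(89437, Function('p')(662)), Rational(1, 2)) = Pow(Add(89437, Pow(Add(-120, 662), -1)), Rational(1, 2)) = Pow(Add(89437, Pow(542, -1)), Rational(1, 2)) = Pow(Add(89437, Rational(1, 542)), Rational(1, 2)) = Pow(Rational(48474855, 542), Rational(1, 2)) = Mul(Rational(27, 542), Pow(36040290, Rational(1, 2)))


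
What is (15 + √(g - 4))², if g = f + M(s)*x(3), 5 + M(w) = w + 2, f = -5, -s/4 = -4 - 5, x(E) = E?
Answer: 315 + 90*√10 ≈ 599.61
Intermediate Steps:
s = 36 (s = -4*(-4 - 5) = -4*(-9) = 36)
M(w) = -3 + w (M(w) = -5 + (w + 2) = -5 + (2 + w) = -3 + w)
g = 94 (g = -5 + (-3 + 36)*3 = -5 + 33*3 = -5 + 99 = 94)
(15 + √(g - 4))² = (15 + √(94 - 4))² = (15 + √90)² = (15 + 3*√10)²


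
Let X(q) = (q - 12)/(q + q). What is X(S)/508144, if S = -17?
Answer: 29/17276896 ≈ 1.6785e-6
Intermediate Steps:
X(q) = (-12 + q)/(2*q) (X(q) = (-12 + q)/((2*q)) = (-12 + q)*(1/(2*q)) = (-12 + q)/(2*q))
X(S)/508144 = ((½)*(-12 - 17)/(-17))/508144 = ((½)*(-1/17)*(-29))*(1/508144) = (29/34)*(1/508144) = 29/17276896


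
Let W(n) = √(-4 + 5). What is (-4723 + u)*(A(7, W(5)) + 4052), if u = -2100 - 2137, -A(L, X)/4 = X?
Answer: -36270080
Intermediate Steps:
W(n) = 1 (W(n) = √1 = 1)
A(L, X) = -4*X
u = -4237
(-4723 + u)*(A(7, W(5)) + 4052) = (-4723 - 4237)*(-4*1 + 4052) = -8960*(-4 + 4052) = -8960*4048 = -36270080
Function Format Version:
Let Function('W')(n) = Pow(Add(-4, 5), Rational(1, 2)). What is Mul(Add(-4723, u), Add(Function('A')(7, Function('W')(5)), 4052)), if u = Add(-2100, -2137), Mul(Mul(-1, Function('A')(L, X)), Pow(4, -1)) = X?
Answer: -36270080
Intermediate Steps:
Function('W')(n) = 1 (Function('W')(n) = Pow(1, Rational(1, 2)) = 1)
Function('A')(L, X) = Mul(-4, X)
u = -4237
Mul(Add(-4723, u), Add(Function('A')(7, Function('W')(5)), 4052)) = Mul(Add(-4723, -4237), Add(Mul(-4, 1), 4052)) = Mul(-8960, Add(-4, 4052)) = Mul(-8960, 4048) = -36270080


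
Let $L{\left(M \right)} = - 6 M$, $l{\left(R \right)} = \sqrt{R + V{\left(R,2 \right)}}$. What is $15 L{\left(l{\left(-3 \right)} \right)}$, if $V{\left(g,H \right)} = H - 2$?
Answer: $- 90 i \sqrt{3} \approx - 155.88 i$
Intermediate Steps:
$V{\left(g,H \right)} = -2 + H$
$l{\left(R \right)} = \sqrt{R}$ ($l{\left(R \right)} = \sqrt{R + \left(-2 + 2\right)} = \sqrt{R + 0} = \sqrt{R}$)
$15 L{\left(l{\left(-3 \right)} \right)} = 15 \left(- 6 \sqrt{-3}\right) = 15 \left(- 6 i \sqrt{3}\right) = - 90 i \sqrt{3}$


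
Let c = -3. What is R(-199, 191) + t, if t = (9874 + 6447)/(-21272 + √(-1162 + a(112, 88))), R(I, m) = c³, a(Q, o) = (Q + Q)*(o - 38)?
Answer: -6282177427/226243973 - 16321*√10038/452487946 ≈ -27.771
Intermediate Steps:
a(Q, o) = 2*Q*(-38 + o) (a(Q, o) = (2*Q)*(-38 + o) = 2*Q*(-38 + o))
R(I, m) = -27 (R(I, m) = (-3)³ = -27)
t = 16321/(-21272 + √10038) (t = (9874 + 6447)/(-21272 + √(-1162 + 2*112*(-38 + 88))) = 16321/(-21272 + √(-1162 + 2*112*50)) = 16321/(-21272 + √(-1162 + 11200)) = 16321/(-21272 + √10038) ≈ -0.77088)
R(-199, 191) + t = -27 + (-173590156/226243973 - 16321*√10038/452487946) = -6282177427/226243973 - 16321*√10038/452487946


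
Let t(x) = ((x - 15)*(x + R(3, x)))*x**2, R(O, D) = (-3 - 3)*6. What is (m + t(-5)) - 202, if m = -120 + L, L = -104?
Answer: 20074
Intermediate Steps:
R(O, D) = -36 (R(O, D) = -6*6 = -36)
t(x) = x**2*(-36 + x)*(-15 + x) (t(x) = ((x - 15)*(x - 36))*x**2 = ((-15 + x)*(-36 + x))*x**2 = ((-36 + x)*(-15 + x))*x**2 = x**2*(-36 + x)*(-15 + x))
m = -224 (m = -120 - 104 = -224)
(m + t(-5)) - 202 = (-224 + (-5)**2*(540 + (-5)**2 - 51*(-5))) - 202 = (-224 + 25*(540 + 25 + 255)) - 202 = (-224 + 25*820) - 202 = (-224 + 20500) - 202 = 20276 - 202 = 20074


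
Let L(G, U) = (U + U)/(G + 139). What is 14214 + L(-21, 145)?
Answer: 838771/59 ≈ 14216.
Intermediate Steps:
L(G, U) = 2*U/(139 + G) (L(G, U) = (2*U)/(139 + G) = 2*U/(139 + G))
14214 + L(-21, 145) = 14214 + 2*145/(139 - 21) = 14214 + 2*145/118 = 14214 + 2*145*(1/118) = 14214 + 145/59 = 838771/59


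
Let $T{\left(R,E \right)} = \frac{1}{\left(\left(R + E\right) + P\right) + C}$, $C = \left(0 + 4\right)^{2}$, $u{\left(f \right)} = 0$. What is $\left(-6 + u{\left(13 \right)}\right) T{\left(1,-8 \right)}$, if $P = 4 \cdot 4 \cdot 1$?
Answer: $- \frac{6}{25} \approx -0.24$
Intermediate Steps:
$P = 16$ ($P = 16 \cdot 1 = 16$)
$C = 16$ ($C = 4^{2} = 16$)
$T{\left(R,E \right)} = \frac{1}{32 + E + R}$ ($T{\left(R,E \right)} = \frac{1}{\left(\left(R + E\right) + 16\right) + 16} = \frac{1}{\left(\left(E + R\right) + 16\right) + 16} = \frac{1}{\left(16 + E + R\right) + 16} = \frac{1}{32 + E + R}$)
$\left(-6 + u{\left(13 \right)}\right) T{\left(1,-8 \right)} = \frac{-6 + 0}{32 - 8 + 1} = - \frac{6}{25}$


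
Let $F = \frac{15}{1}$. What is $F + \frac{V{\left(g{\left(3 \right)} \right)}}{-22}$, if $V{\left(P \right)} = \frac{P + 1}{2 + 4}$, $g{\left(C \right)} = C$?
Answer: $\frac{494}{33} \approx 14.97$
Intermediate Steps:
$V{\left(P \right)} = \frac{1}{6} + \frac{P}{6}$ ($V{\left(P \right)} = \frac{1 + P}{6} = \left(1 + P\right) \frac{1}{6} = \frac{1}{6} + \frac{P}{6}$)
$F = 15$ ($F = 15 \cdot 1 = 15$)
$F + \frac{V{\left(g{\left(3 \right)} \right)}}{-22} = 15 + \frac{\frac{1}{6} + \frac{1}{6} \cdot 3}{-22} = 15 + \left(\frac{1}{6} + \frac{1}{2}\right) \left(- \frac{1}{22}\right) = 15 + \frac{2}{3} \left(- \frac{1}{22}\right) = 15 - \frac{1}{33} = \frac{494}{33}$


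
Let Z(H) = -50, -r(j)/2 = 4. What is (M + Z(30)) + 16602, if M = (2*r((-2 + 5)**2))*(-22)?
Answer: 16904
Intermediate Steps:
r(j) = -8 (r(j) = -2*4 = -8)
M = 352 (M = (2*(-8))*(-22) = -16*(-22) = 352)
(M + Z(30)) + 16602 = (352 - 50) + 16602 = 302 + 16602 = 16904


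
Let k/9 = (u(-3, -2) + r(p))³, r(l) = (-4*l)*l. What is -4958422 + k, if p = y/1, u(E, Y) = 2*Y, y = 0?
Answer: -4958998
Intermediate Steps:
p = 0 (p = 0/1 = 0*1 = 0)
r(l) = -4*l²
k = -576 (k = 9*(2*(-2) - 4*0²)³ = 9*(-4 - 4*0)³ = 9*(-4 + 0)³ = 9*(-4)³ = 9*(-64) = -576)
-4958422 + k = -4958422 - 576 = -4958998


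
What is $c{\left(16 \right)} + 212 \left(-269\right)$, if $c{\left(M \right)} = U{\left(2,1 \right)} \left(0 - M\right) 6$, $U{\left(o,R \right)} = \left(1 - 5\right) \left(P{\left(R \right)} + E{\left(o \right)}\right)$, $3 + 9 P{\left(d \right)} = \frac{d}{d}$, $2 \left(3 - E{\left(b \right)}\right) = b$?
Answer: $- \frac{169036}{3} \approx -56345.0$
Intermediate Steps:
$E{\left(b \right)} = 3 - \frac{b}{2}$
$P{\left(d \right)} = - \frac{2}{9}$ ($P{\left(d \right)} = - \frac{1}{3} + \frac{d \frac{1}{d}}{9} = - \frac{1}{3} + \frac{1}{9} \cdot 1 = - \frac{1}{3} + \frac{1}{9} = - \frac{2}{9}$)
$U{\left(o,R \right)} = - \frac{100}{9} + 2 o$ ($U{\left(o,R \right)} = \left(1 - 5\right) \left(- \frac{2}{9} - \left(-3 + \frac{o}{2}\right)\right) = - 4 \left(\frac{25}{9} - \frac{o}{2}\right) = - \frac{100}{9} + 2 o$)
$c{\left(M \right)} = \frac{128 M}{3}$ ($c{\left(M \right)} = \left(- \frac{100}{9} + 2 \cdot 2\right) \left(0 - M\right) 6 = \left(- \frac{100}{9} + 4\right) \left(- M\right) 6 = - \frac{64 \left(- M\right)}{9} \cdot 6 = \frac{64 M}{9} \cdot 6 = \frac{128 M}{3}$)
$c{\left(16 \right)} + 212 \left(-269\right) = \frac{128}{3} \cdot 16 + 212 \left(-269\right) = \frac{2048}{3} - 57028 = - \frac{169036}{3}$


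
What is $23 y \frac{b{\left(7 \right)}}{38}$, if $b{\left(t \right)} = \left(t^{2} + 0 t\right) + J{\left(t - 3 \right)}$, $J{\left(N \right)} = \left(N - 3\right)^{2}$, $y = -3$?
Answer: $- \frac{1725}{19} \approx -90.789$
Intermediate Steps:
$J{\left(N \right)} = \left(-3 + N\right)^{2}$
$b{\left(t \right)} = t^{2} + \left(-6 + t\right)^{2}$ ($b{\left(t \right)} = \left(t^{2} + 0 t\right) + \left(-3 + \left(t - 3\right)\right)^{2} = \left(t^{2} + 0\right) + \left(-3 + \left(-3 + t\right)\right)^{2} = t^{2} + \left(-6 + t\right)^{2}$)
$23 y \frac{b{\left(7 \right)}}{38} = 23 \left(-3\right) \frac{7^{2} + \left(-6 + 7\right)^{2}}{38} = - 69 \left(49 + 1^{2}\right) \frac{1}{38} = - 69 \left(49 + 1\right) \frac{1}{38} = - 69 \cdot 50 \cdot \frac{1}{38} = \left(-69\right) \frac{25}{19} = - \frac{1725}{19}$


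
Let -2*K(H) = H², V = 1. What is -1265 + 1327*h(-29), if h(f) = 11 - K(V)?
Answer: 27991/2 ≈ 13996.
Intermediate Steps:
K(H) = -H²/2
h(f) = 23/2 (h(f) = 11 - (-1)*1²/2 = 11 - (-1)/2 = 11 - 1*(-½) = 11 + ½ = 23/2)
-1265 + 1327*h(-29) = -1265 + 1327*(23/2) = -1265 + 30521/2 = 27991/2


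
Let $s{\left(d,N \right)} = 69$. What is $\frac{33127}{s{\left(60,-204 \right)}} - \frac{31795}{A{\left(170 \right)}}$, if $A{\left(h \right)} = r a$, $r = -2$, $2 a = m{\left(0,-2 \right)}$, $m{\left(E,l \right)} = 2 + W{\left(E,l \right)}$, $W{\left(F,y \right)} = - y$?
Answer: $\frac{2326363}{276} \approx 8428.8$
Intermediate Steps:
$m{\left(E,l \right)} = 2 - l$
$a = 2$ ($a = \frac{2 - -2}{2} = \frac{2 + 2}{2} = \frac{1}{2} \cdot 4 = 2$)
$A{\left(h \right)} = -4$ ($A{\left(h \right)} = \left(-2\right) 2 = -4$)
$\frac{33127}{s{\left(60,-204 \right)}} - \frac{31795}{A{\left(170 \right)}} = \frac{33127}{69} - \frac{31795}{-4} = 33127 \cdot \frac{1}{69} - - \frac{31795}{4} = \frac{33127}{69} + \frac{31795}{4} = \frac{2326363}{276}$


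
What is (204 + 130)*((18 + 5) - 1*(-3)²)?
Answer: 4676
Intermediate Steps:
(204 + 130)*((18 + 5) - 1*(-3)²) = 334*(23 - 1*9) = 334*(23 - 9) = 334*14 = 4676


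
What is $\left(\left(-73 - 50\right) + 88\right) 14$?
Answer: $-490$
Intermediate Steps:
$\left(\left(-73 - 50\right) + 88\right) 14 = \left(-123 + 88\right) 14 = \left(-35\right) 14 = -490$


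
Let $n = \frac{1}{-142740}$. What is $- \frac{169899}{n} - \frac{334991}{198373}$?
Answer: $\frac{4810819651100989}{198373} \approx 2.4251 \cdot 10^{10}$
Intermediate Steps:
$n = - \frac{1}{142740} \approx -7.0057 \cdot 10^{-6}$
$- \frac{169899}{n} - \frac{334991}{198373} = - \frac{169899}{- \frac{1}{142740}} - \frac{334991}{198373} = \left(-169899\right) \left(-142740\right) - \frac{334991}{198373} = 24251383260 - \frac{334991}{198373} = \frac{4810819651100989}{198373}$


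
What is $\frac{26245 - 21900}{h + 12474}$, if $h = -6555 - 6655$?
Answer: $- \frac{4345}{736} \approx -5.9035$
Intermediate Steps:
$h = -13210$
$\frac{26245 - 21900}{h + 12474} = \frac{26245 - 21900}{-13210 + 12474} = \frac{4345}{-736} = 4345 \left(- \frac{1}{736}\right) = - \frac{4345}{736}$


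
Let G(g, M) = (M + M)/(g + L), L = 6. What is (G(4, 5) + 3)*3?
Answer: 12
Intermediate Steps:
G(g, M) = 2*M/(6 + g) (G(g, M) = (M + M)/(g + 6) = (2*M)/(6 + g) = 2*M/(6 + g))
(G(4, 5) + 3)*3 = (2*5/(6 + 4) + 3)*3 = (2*5/10 + 3)*3 = (2*5*(⅒) + 3)*3 = (1 + 3)*3 = 4*3 = 12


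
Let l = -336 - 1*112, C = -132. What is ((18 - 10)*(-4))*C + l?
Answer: 3776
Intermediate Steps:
l = -448 (l = -336 - 112 = -448)
((18 - 10)*(-4))*C + l = ((18 - 10)*(-4))*(-132) - 448 = (8*(-4))*(-132) - 448 = -32*(-132) - 448 = 4224 - 448 = 3776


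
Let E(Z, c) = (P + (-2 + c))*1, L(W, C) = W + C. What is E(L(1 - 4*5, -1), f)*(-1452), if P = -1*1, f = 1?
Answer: 2904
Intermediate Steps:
P = -1
L(W, C) = C + W
E(Z, c) = -3 + c (E(Z, c) = (-1 + (-2 + c))*1 = (-3 + c)*1 = -3 + c)
E(L(1 - 4*5, -1), f)*(-1452) = (-3 + 1)*(-1452) = -2*(-1452) = 2904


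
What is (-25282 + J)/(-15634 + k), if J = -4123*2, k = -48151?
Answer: 33528/63785 ≈ 0.52564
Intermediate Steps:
J = -8246
(-25282 + J)/(-15634 + k) = (-25282 - 8246)/(-15634 - 48151) = -33528/(-63785) = -33528*(-1/63785) = 33528/63785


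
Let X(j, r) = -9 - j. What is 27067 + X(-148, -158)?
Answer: 27206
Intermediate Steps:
27067 + X(-148, -158) = 27067 + (-9 - 1*(-148)) = 27067 + (-9 + 148) = 27067 + 139 = 27206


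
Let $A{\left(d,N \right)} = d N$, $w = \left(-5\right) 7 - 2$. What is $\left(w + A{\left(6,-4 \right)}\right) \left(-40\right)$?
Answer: $2440$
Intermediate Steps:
$w = -37$ ($w = -35 - 2 = -37$)
$A{\left(d,N \right)} = N d$
$\left(w + A{\left(6,-4 \right)}\right) \left(-40\right) = \left(-37 - 24\right) \left(-40\right) = \left(-61\right) \left(-40\right) = 2440$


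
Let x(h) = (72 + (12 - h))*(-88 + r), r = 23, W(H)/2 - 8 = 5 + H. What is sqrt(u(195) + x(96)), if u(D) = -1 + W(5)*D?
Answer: sqrt(7799) ≈ 88.312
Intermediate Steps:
W(H) = 26 + 2*H (W(H) = 16 + 2*(5 + H) = 16 + (10 + 2*H) = 26 + 2*H)
u(D) = -1 + 36*D (u(D) = -1 + (26 + 2*5)*D = -1 + (26 + 10)*D = -1 + 36*D)
x(h) = -5460 + 65*h (x(h) = (72 + (12 - h))*(-88 + 23) = (84 - h)*(-65) = -5460 + 65*h)
sqrt(u(195) + x(96)) = sqrt((-1 + 36*195) + (-5460 + 65*96)) = sqrt((-1 + 7020) + (-5460 + 6240)) = sqrt(7019 + 780) = sqrt(7799)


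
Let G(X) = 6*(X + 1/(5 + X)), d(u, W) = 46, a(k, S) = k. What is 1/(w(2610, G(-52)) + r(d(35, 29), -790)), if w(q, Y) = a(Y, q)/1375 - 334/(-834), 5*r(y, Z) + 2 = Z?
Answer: -5389725/852797443 ≈ -0.0063201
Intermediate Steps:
r(y, Z) = -2/5 + Z/5
G(X) = 6*X + 6/(5 + X)
w(q, Y) = 167/417 + Y/1375 (w(q, Y) = Y/1375 - 334/(-834) = Y*(1/1375) - 334*(-1/834) = Y/1375 + 167/417 = 167/417 + Y/1375)
1/(w(2610, G(-52)) + r(d(35, 29), -790)) = 1/((167/417 + (6*(1 + (-52)**2 + 5*(-52))/(5 - 52))/1375) + (-2/5 + (1/5)*(-790))) = 1/((167/417 + (6*(1 + 2704 - 260)/(-47))/1375) + (-2/5 - 158)) = 1/((167/417 + (6*(-1/47)*2445)/1375) - 792/5) = 1/((167/417 + (1/1375)*(-14670/47)) - 792/5) = 1/((167/417 - 2934/12925) - 792/5) = 1/(934997/5389725 - 792/5) = 1/(-852797443/5389725) = -5389725/852797443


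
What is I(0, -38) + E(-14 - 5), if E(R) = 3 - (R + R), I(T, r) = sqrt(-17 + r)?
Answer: 41 + I*sqrt(55) ≈ 41.0 + 7.4162*I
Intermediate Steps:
E(R) = 3 - 2*R
I(0, -38) + E(-14 - 5) = sqrt(-17 - 38) + (3 - 2*(-14 - 5)) = sqrt(-55) + (3 - 2*(-19)) = I*sqrt(55) + (3 + 38) = I*sqrt(55) + 41 = 41 + I*sqrt(55)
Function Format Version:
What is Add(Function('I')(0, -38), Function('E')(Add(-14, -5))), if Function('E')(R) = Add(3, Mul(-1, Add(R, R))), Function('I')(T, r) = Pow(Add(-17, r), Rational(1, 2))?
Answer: Add(41, Mul(I, Pow(55, Rational(1, 2)))) ≈ Add(41.000, Mul(7.4162, I))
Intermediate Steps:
Function('E')(R) = Add(3, Mul(-2, R)) (Function('E')(R) = Add(3, Mul(-1, Mul(2, R))) = Add(3, Mul(-2, R)))
Add(Function('I')(0, -38), Function('E')(Add(-14, -5))) = Add(Pow(Add(-17, -38), Rational(1, 2)), Add(3, Mul(-2, Add(-14, -5)))) = Add(Pow(-55, Rational(1, 2)), Add(3, Mul(-2, -19))) = Add(Mul(I, Pow(55, Rational(1, 2))), Add(3, 38)) = Add(Mul(I, Pow(55, Rational(1, 2))), 41) = Add(41, Mul(I, Pow(55, Rational(1, 2))))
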